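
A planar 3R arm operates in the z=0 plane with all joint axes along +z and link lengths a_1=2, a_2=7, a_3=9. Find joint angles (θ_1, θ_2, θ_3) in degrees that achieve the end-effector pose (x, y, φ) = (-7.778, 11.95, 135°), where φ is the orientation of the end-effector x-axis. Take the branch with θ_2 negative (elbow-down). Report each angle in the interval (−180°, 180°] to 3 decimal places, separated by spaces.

-135.010 -134.993 45.003

wrist centre = target − a_3·(cos φ, sin φ) = (-1.4140, 5.5860)
cos θ_2 = (33.2033−2²−7²)/(2·2·7) = -0.7070; θ_2 = -134.9933° (elbow-down)
β = atan2(5.5860,-1.4140) = 104.2053°; ψ = atan2(-4.9503,-2.9492) = -120.7844°
θ_1 = β − ψ = 224.9898°
θ_3 = φ − θ_1 − θ_2 = 45.0035° (wrapped to (-180°,180°])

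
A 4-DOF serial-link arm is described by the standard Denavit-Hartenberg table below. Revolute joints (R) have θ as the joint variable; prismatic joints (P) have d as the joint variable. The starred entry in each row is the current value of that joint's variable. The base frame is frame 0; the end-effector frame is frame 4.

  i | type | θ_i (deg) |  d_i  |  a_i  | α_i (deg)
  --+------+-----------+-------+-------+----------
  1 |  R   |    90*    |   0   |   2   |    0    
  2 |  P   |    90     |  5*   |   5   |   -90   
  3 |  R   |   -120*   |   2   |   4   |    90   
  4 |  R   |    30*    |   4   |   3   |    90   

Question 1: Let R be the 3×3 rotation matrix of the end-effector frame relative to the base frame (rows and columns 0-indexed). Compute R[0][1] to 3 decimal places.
0.866

End-effector y-axis (col 1 of R) = (0.8660,-0.0000,-0.5000)
R[0][1] = 0.8660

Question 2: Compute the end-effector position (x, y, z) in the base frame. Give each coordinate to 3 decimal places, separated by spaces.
1.763 -1.500 8.714

after link 1: o_1 = (0.0000, 2.0000, 0.0000)
after link 2: o_2 = (-5.0000, 2.0000, 5.0000)
after link 3: o_3 = (-3.0000, 0.0000, 8.4641)
after link 4: o_4 = (1.7631, -1.5000, 8.7141)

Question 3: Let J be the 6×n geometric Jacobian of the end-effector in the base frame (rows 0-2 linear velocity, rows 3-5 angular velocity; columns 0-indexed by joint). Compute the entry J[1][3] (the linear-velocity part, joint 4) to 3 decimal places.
-2.598

axis z_3 = (0.8660,-0.0000,-0.5000); lever o_n−o_3 = (4.7631,-1.5000,0.2500)
cross product → J_v[:, 3] = (-0.7500,-2.5981,-1.2990)
J_ω[:, 3] = z_3
entry J[1][3] = -2.5981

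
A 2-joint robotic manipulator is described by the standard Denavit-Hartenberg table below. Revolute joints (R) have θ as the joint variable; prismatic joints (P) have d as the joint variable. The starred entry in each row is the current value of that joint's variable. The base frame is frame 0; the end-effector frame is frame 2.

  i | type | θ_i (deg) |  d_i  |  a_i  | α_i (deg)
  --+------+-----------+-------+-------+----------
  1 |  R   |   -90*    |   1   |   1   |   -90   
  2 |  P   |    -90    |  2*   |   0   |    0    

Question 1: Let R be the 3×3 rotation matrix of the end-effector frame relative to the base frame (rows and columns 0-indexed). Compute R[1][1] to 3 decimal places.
End-effector y-axis (col 1 of R) = (0.0000,-1.0000,-0.0000)
R[1][1] = -1.0000

-1.000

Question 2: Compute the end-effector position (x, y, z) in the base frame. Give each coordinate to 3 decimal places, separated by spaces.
2.000 -1.000 1.000

after link 1: o_1 = (0.0000, -1.0000, 1.0000)
after link 2: o_2 = (2.0000, -1.0000, 1.0000)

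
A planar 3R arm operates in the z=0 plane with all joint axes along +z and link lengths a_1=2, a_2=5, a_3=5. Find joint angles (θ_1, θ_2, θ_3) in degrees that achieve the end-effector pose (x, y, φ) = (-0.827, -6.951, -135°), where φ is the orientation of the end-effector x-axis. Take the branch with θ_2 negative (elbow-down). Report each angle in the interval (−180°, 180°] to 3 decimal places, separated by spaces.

wrist centre = target − a_3·(cos φ, sin φ) = (2.7085, -3.4155)
cos θ_2 = (19.0016−2²−5²)/(2·2·5) = -0.4999; θ_2 = -119.9948° (elbow-down)
β = atan2(-3.4155,2.7085) = -51.5849°; ψ = atan2(-4.3304,-0.4996) = -96.5813°
θ_1 = β − ψ = 44.9965°
θ_3 = φ − θ_1 − θ_2 = -60.0016° (wrapped to (-180°,180°])

44.996 -119.995 -60.002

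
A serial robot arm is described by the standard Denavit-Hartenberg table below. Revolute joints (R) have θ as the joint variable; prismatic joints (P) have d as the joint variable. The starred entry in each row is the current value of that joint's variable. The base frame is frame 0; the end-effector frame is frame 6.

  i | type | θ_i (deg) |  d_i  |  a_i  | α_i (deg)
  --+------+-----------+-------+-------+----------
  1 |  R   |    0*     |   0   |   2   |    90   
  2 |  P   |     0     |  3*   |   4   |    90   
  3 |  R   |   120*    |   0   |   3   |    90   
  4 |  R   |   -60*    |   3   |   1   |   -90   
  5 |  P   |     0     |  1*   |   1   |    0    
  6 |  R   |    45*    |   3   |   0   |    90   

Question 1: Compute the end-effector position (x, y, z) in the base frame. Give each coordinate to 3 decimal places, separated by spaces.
after link 1: o_1 = (2.0000, 0.0000, 0.0000)
after link 2: o_2 = (6.0000, -3.0000, 0.0000)
after link 3: o_3 = (4.5000, -5.5981, 0.0000)
after link 4: o_4 = (6.8481, -7.5311, 0.8660)
after link 5: o_5 = (6.1651, -8.7141, 1.2321)
after link 6: o_6 = (4.8660, -10.9641, -0.2679)

4.866 -10.964 -0.268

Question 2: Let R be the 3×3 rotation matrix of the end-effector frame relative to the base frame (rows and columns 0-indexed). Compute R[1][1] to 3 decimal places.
End-effector y-axis (col 1 of R) = (-0.4330,-0.7500,-0.5000)
R[1][1] = -0.7500

-0.750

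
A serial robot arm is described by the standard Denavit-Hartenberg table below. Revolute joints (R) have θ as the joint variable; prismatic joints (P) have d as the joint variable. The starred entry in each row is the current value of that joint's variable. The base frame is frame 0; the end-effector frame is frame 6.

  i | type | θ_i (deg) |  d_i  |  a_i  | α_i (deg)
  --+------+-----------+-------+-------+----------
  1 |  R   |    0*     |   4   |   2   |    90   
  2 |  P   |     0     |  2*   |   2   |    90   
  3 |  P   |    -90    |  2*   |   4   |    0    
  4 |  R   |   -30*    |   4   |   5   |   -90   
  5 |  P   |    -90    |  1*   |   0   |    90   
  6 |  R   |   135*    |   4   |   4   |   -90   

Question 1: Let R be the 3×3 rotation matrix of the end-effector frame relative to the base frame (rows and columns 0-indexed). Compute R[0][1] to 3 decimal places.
-0.500

End-effector y-axis (col 1 of R) = (-0.5000,0.8660,-0.0000)
R[0][1] = -0.5000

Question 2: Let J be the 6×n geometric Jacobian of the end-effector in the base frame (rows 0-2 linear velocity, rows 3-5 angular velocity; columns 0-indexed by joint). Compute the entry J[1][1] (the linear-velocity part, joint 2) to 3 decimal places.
-1.000

prismatic axis z_1 = (0.0000,-1.0000,0.0000)
J_v[:, 1] = z_1; J_ω[:, 1] = (0,0,0)
entry J[1][1] = -1.0000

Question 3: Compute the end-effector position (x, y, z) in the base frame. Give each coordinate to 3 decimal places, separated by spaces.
6.816 4.780 0.828

after link 1: o_1 = (2.0000, 0.0000, 4.0000)
after link 2: o_2 = (4.0000, -2.0000, 4.0000)
after link 3: o_3 = (4.0000, 2.0000, 2.0000)
after link 4: o_4 = (1.5000, 6.3301, -2.0000)
after link 5: o_5 = (2.3660, 6.8301, -2.0000)
after link 6: o_6 = (6.8155, 4.7802, 0.8284)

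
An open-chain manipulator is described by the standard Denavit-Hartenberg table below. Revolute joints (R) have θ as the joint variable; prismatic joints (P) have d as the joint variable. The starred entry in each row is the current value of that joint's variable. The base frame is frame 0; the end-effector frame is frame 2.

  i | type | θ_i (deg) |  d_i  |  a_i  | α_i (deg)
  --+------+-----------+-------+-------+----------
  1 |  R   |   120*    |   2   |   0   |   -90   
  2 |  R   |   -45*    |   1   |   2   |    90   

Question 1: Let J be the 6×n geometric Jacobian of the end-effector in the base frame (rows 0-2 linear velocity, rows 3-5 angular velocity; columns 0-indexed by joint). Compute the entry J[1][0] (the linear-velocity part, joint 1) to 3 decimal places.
-1.573

axis z_0 = ẑ; lever o_n−o_0 = (-1.5731,0.7247,3.4142)
cross product → J_v[:, 0] = (-0.7247,-1.5731,0.0000)
J_ω[:, 0] = z_0
entry J[1][0] = -1.5731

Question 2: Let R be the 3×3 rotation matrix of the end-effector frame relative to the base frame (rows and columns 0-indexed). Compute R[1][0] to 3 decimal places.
0.612

End-effector x-axis (col 0 of R) = (-0.3536,0.6124,0.7071)
R[1][0] = 0.6124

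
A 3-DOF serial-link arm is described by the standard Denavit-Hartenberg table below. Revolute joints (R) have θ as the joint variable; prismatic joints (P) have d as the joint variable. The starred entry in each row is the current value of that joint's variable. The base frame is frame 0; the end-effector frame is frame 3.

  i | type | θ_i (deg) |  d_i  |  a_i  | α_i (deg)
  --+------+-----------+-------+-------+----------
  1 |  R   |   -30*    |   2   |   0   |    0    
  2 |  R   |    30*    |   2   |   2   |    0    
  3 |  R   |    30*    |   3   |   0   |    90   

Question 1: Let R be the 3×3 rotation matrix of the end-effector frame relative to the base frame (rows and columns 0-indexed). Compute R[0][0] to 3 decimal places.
End-effector x-axis (col 0 of R) = (0.8660,0.5000,0.0000)
R[0][0] = 0.8660

0.866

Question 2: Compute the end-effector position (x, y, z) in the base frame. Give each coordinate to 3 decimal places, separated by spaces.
after link 1: o_1 = (0.0000, 0.0000, 2.0000)
after link 2: o_2 = (2.0000, 0.0000, 4.0000)
after link 3: o_3 = (2.0000, 0.0000, 7.0000)

2.000 0.000 7.000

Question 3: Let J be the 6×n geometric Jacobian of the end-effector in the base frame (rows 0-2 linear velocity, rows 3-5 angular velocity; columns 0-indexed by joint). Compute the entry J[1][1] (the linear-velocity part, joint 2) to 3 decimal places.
axis z_1 = (0.0000,0.0000,1.0000); lever o_n−o_1 = (2.0000,0.0000,5.0000)
cross product → J_v[:, 1] = (0.0000,2.0000,0.0000)
J_ω[:, 1] = z_1
entry J[1][1] = 2.0000

2.000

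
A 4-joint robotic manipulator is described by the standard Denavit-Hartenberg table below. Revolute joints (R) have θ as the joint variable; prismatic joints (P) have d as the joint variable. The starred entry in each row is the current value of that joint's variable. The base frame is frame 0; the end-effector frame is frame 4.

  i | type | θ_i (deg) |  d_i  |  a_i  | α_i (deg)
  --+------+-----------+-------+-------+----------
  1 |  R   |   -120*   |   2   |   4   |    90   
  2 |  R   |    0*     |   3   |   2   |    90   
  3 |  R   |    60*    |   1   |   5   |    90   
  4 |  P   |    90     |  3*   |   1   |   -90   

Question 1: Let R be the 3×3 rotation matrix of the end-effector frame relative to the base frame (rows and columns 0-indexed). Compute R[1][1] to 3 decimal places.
End-effector y-axis (col 1 of R) = (-0.0000,1.0000,0.0000)
R[1][1] = 1.0000

1.000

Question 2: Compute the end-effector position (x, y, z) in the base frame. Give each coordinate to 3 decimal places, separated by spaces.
-10.598 -6.696 0.000

after link 1: o_1 = (-2.0000, -3.4641, 2.0000)
after link 2: o_2 = (-5.5981, -3.6962, 2.0000)
after link 3: o_3 = (-10.5981, -3.6962, 1.0000)
after link 4: o_4 = (-10.5981, -6.6962, 0.0000)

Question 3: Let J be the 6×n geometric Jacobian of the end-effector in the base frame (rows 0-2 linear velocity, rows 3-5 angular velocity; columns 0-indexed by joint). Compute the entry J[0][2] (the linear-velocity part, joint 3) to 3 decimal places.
axis z_2 = (-0.0000,0.0000,-1.0000); lever o_n−o_2 = (-5.0000,-3.0000,-2.0000)
cross product → J_v[:, 2] = (-3.0000,5.0000,0.0000)
J_ω[:, 2] = z_2
entry J[0][2] = -3.0000

-3.000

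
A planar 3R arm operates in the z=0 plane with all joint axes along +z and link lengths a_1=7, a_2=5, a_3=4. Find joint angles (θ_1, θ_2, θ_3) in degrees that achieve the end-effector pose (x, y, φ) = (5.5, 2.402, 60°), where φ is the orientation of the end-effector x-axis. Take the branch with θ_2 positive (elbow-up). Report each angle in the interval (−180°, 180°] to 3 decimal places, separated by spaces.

-59.999 150.000 -30.002

wrist centre = target − a_3·(cos φ, sin φ) = (3.5000, -1.0621)
cos θ_2 = (13.3781−7²−5²)/(2·7·5) = -0.8660; θ_2 = 150.0003° (elbow-up)
β = atan2(-1.0621,3.5000) = -16.8808°; ψ = atan2(2.5000,2.6699) = 43.1179°
θ_1 = β − ψ = -59.9988°
θ_3 = φ − θ_1 − θ_2 = -30.0015° (wrapped to (-180°,180°])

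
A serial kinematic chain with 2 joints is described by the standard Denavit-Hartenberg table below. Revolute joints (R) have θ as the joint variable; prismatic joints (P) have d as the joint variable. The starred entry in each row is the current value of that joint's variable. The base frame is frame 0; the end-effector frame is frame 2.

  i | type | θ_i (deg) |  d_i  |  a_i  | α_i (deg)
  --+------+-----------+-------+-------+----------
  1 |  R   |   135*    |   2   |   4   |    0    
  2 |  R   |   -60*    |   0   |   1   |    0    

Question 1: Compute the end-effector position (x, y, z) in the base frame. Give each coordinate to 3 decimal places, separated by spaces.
after link 1: o_1 = (-2.8284, 2.8284, 2.0000)
after link 2: o_2 = (-2.5696, 3.7944, 2.0000)

-2.570 3.794 2.000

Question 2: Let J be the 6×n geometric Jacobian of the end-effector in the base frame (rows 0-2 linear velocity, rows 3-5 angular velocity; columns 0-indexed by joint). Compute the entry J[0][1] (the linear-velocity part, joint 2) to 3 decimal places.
axis z_1 = (0.0000,0.0000,1.0000); lever o_n−o_1 = (0.2588,0.9659,0.0000)
cross product → J_v[:, 1] = (-0.9659,0.2588,0.0000)
J_ω[:, 1] = z_1
entry J[0][1] = -0.9659

-0.966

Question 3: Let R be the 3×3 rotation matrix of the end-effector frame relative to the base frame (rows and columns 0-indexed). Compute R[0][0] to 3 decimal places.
0.259

End-effector x-axis (col 0 of R) = (0.2588,0.9659,0.0000)
R[0][0] = 0.2588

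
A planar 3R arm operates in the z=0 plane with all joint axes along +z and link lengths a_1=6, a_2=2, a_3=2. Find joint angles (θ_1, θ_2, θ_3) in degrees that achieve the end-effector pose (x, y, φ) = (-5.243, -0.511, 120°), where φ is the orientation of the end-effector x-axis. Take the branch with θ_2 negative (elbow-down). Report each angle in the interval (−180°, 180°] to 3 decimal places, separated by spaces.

wrist centre = target − a_3·(cos φ, sin φ) = (-4.2430, -2.2431)
cos θ_2 = (23.0343−6²−2²)/(2·6·2) = -0.7069; θ_2 = -134.9835° (elbow-down)
β = atan2(-2.2431,-4.2430) = -152.1369°; ψ = atan2(-1.4146,4.5862) = -17.1425°
θ_1 = β − ψ = -134.9945°
θ_3 = φ − θ_1 − θ_2 = 29.9780° (wrapped to (-180°,180°])

-134.994 -134.983 29.978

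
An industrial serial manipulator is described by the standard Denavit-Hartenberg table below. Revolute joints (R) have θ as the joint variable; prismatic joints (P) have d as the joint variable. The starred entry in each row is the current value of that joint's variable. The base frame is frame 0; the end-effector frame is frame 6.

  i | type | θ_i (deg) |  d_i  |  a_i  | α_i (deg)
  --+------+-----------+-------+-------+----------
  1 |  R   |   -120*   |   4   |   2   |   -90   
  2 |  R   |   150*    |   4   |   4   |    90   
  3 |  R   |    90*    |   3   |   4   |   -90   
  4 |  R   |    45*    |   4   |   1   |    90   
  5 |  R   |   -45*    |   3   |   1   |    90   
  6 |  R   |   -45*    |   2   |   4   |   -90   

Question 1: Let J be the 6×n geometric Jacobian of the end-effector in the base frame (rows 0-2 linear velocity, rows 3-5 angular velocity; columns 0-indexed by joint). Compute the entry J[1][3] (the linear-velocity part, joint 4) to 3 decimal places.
1.505

axis z_3 = (-0.4330,-0.7500,0.5000); lever o_n−o_3 = (1.9367,-0.1308,1.2384)
cross product → J_v[:, 3] = (-0.8634,1.5046,1.5092)
J_ω[:, 3] = z_3
entry J[1][3] = 1.5046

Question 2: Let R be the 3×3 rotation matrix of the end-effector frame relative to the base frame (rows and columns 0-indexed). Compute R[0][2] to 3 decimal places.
0.919

End-effector z-axis (col 2 of R) = (0.9191,-0.1152,-0.3768)
R[0][2] = 0.9191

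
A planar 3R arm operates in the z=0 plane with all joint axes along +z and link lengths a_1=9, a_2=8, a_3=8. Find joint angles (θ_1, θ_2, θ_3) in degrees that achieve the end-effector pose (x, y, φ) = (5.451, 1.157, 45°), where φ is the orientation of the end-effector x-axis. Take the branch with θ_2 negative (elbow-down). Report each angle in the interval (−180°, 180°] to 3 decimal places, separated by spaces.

-30.001 -150.001 -134.998

wrist centre = target − a_3·(cos φ, sin φ) = (-0.2059, -4.4999)
cos θ_2 = (20.2911−9²−8²)/(2·9·8) = -0.8660; θ_2 = -150.0010° (elbow-down)
β = atan2(-4.4999,-0.2059) = -92.6193°; ψ = atan2(-3.9999,2.0717) = -62.6182°
θ_1 = β − ψ = -30.0011°
θ_3 = φ − θ_1 − θ_2 = -134.9979° (wrapped to (-180°,180°])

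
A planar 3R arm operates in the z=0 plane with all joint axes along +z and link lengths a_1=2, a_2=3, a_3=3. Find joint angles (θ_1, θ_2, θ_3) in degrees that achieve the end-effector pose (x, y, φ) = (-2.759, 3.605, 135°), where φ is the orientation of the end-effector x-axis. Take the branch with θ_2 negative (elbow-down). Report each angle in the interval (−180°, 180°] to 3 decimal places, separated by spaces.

wrist centre = target − a_3·(cos φ, sin φ) = (-0.6377, 1.4837)
cos θ_2 = (2.6079−2²−3²)/(2·2·3) = -0.8660; θ_2 = -149.9977° (elbow-down)
β = atan2(1.4837,-0.6377) = 113.2578°; ψ = atan2(-1.5001,-0.5980) = -111.7346°
θ_1 = β − ψ = 224.9925°
θ_3 = φ − θ_1 − θ_2 = 60.0052° (wrapped to (-180°,180°])

-135.008 -149.998 60.005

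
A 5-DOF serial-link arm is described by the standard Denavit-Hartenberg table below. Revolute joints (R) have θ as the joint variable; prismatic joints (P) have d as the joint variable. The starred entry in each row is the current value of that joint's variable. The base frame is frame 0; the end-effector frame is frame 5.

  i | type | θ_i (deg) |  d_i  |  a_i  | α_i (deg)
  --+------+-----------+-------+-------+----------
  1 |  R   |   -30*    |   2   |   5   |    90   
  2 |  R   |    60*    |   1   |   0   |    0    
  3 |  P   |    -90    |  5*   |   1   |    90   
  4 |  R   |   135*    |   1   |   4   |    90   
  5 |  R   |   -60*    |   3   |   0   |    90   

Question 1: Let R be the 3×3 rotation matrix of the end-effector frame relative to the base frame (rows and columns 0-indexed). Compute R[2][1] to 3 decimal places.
End-effector y-axis (col 1 of R) = (0.1768,-0.9186,-0.3536)
R[2][1] = -0.3536

-0.354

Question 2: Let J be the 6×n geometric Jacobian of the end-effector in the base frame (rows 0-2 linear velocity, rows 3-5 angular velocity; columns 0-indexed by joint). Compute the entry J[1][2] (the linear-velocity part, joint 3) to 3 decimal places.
prismatic axis z_2 = (-0.5000,-0.8660,0.0000)
J_v[:, 2] = z_2; J_ω[:, 2] = (0,0,0)
entry J[1][2] = -0.8660

-0.866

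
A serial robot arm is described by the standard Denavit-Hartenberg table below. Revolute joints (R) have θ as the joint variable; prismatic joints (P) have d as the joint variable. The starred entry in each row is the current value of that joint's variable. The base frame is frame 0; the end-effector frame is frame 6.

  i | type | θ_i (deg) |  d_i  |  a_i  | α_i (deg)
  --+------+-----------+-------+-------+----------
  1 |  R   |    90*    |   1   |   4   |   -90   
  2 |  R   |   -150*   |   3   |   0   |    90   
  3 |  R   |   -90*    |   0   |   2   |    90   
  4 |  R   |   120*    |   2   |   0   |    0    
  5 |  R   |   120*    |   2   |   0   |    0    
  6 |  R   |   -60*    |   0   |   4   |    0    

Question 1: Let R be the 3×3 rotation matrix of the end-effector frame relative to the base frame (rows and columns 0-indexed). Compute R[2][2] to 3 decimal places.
End-effector z-axis (col 2 of R) = (0.0000,0.8660,-0.5000)
R[2][2] = -0.5000

-0.500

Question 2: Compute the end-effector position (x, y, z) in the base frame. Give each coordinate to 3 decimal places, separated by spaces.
after link 1: o_1 = (0.0000, 4.0000, 1.0000)
after link 2: o_2 = (-3.0000, 4.0000, 1.0000)
after link 3: o_3 = (-1.0000, 4.0000, 1.0000)
after link 4: o_4 = (-1.0000, 5.7321, 0.0000)
after link 5: o_5 = (-1.0000, 7.4641, -1.0000)
after link 6: o_6 = (-5.0000, 7.4641, -1.0000)

-5.000 7.464 -1.000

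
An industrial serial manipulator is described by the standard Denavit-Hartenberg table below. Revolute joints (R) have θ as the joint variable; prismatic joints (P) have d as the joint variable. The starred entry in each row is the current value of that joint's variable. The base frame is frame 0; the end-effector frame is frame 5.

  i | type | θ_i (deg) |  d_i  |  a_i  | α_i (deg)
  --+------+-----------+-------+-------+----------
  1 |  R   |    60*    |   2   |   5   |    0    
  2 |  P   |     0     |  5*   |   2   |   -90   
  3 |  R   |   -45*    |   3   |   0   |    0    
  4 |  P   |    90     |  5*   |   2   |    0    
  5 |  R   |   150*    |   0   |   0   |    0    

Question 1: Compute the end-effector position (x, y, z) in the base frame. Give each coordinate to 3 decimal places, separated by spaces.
after link 1: o_1 = (2.5000, 4.3301, 2.0000)
after link 2: o_2 = (3.5000, 6.0622, 7.0000)
after link 3: o_3 = (0.9019, 7.5622, 7.0000)
after link 4: o_4 = (-2.7211, 11.2869, 5.5858)
after link 5: o_5 = (-2.7211, 11.2869, 5.5858)

-2.721 11.287 5.586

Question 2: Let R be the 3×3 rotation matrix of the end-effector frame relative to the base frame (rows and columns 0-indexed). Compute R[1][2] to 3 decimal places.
0.500

End-effector z-axis (col 2 of R) = (-0.8660,0.5000,0.0000)
R[1][2] = 0.5000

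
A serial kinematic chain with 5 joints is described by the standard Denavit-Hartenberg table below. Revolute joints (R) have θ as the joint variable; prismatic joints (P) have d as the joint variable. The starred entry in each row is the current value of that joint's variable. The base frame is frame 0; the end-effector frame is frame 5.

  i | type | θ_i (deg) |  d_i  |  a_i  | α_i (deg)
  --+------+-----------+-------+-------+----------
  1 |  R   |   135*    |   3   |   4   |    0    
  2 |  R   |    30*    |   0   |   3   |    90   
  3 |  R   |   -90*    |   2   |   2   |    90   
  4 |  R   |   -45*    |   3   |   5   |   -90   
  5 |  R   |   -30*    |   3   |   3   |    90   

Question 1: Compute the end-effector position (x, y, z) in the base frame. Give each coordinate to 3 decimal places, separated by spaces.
after link 1: o_1 = (-2.8284, 2.8284, 3.0000)
after link 2: o_2 = (-5.7262, 3.6049, 3.0000)
after link 3: o_3 = (-5.2086, 5.5367, 1.0000)
after link 4: o_4 = (-3.2259, 1.3452, -2.5355)
after link 5: o_5 = (-1.7034, 1.2315, -6.4940)

-1.703 1.232 -6.494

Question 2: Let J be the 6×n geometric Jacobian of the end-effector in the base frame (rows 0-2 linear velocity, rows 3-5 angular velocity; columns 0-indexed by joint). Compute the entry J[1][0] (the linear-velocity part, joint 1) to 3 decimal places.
axis z_0 = ẑ; lever o_n−o_0 = (-1.7034,1.2315,-6.4940)
cross product → J_v[:, 0] = (-1.2315,-1.7034,0.0000)
J_ω[:, 0] = z_0
entry J[1][0] = -1.7034

-1.703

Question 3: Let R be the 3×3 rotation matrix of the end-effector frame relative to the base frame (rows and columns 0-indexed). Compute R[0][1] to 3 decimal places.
0.183

End-effector y-axis (col 1 of R) = (0.1830,0.6830,-0.7071)
R[0][1] = 0.1830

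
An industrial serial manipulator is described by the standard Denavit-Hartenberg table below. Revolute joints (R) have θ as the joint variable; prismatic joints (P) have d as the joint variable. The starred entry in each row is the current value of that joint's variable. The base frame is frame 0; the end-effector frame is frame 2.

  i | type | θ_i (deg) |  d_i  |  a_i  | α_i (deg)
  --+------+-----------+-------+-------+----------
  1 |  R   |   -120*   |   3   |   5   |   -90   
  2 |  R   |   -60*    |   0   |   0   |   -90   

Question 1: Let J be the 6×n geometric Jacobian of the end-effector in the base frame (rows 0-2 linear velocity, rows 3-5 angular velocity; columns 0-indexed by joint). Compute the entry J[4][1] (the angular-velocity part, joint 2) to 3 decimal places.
-0.500

axis z_1 = (0.8660,-0.5000,0.0000); lever o_n−o_1 = (0.0000,0.0000,0.0000)
cross product → J_v[:, 1] = (-0.0000,0.0000,0.0000)
J_ω[:, 1] = z_1
entry J[4][1] = -0.5000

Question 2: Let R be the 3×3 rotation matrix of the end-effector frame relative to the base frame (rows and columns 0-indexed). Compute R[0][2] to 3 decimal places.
-0.433

End-effector z-axis (col 2 of R) = (-0.4330,-0.7500,-0.5000)
R[0][2] = -0.4330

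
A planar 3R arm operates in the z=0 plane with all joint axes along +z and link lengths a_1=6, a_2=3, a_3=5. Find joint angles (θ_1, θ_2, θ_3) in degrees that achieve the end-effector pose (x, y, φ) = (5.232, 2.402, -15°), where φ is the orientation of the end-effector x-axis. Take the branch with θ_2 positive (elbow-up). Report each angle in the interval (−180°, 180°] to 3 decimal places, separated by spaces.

wrist centre = target − a_3·(cos φ, sin φ) = (0.4024, 3.6961)
cos θ_2 = (13.8230−6²−3²)/(2·6·3) = -0.8660; θ_2 = 150.0002° (elbow-up)
β = atan2(3.6961,0.4024) = 83.7870°; ψ = atan2(1.5000,3.4019) = 23.7939°
θ_1 = β − ψ = 59.9932°
θ_3 = φ − θ_1 − θ_2 = 135.0066° (wrapped to (-180°,180°])

59.993 150.000 135.007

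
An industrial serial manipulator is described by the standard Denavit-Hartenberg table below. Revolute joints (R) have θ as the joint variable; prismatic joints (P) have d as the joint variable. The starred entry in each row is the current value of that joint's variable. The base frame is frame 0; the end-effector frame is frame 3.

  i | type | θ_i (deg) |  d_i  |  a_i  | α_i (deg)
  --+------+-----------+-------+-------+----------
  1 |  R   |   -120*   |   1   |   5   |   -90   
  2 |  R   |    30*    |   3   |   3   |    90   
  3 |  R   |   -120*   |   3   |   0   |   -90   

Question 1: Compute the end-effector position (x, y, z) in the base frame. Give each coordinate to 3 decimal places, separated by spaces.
-1.951 -9.379 2.098

after link 1: o_1 = (-2.5000, -4.3301, 1.0000)
after link 2: o_2 = (-1.2010, -8.0801, -0.5000)
after link 3: o_3 = (-1.9510, -9.3792, 2.0981)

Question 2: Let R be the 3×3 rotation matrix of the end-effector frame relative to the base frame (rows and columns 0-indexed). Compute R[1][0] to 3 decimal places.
0.808

End-effector x-axis (col 0 of R) = (-0.5335,0.8080,0.2500)
R[1][0] = 0.8080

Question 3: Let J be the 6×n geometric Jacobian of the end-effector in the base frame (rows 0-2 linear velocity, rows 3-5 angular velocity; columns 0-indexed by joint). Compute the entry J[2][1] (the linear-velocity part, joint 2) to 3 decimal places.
axis z_1 = (0.8660,-0.5000,0.0000); lever o_n−o_1 = (0.5490,-5.0490,1.0981)
cross product → J_v[:, 1] = (-0.5490,-0.9510,-4.0981)
J_ω[:, 1] = z_1
entry J[2][1] = -4.0981

-4.098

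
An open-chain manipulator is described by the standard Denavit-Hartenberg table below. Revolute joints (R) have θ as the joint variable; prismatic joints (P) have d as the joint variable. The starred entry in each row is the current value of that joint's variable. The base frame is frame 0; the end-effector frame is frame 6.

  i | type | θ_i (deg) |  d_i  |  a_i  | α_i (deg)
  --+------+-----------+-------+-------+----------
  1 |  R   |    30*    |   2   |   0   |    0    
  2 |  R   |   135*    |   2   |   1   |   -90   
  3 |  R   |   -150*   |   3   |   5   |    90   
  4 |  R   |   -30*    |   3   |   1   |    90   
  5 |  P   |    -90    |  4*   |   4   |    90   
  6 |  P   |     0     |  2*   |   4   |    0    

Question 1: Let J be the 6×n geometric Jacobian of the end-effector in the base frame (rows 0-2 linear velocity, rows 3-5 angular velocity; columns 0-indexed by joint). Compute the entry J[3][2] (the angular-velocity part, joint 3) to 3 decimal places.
axis z_2 = (-0.2588,-0.9659,0.0000); lever o_n−o_2 = (-0.6390,0.1341,5.3971)
cross product → J_v[:, 2] = (-5.2132,1.3969,-0.6519)
J_ω[:, 2] = z_2
entry J[3][2] = -0.2588

-0.259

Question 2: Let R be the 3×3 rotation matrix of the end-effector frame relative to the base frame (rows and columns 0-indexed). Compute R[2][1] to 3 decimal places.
-0.250

End-effector y-axis (col 1 of R) = (-0.1941,0.9486,-0.2500)
R[2][1] = -0.2500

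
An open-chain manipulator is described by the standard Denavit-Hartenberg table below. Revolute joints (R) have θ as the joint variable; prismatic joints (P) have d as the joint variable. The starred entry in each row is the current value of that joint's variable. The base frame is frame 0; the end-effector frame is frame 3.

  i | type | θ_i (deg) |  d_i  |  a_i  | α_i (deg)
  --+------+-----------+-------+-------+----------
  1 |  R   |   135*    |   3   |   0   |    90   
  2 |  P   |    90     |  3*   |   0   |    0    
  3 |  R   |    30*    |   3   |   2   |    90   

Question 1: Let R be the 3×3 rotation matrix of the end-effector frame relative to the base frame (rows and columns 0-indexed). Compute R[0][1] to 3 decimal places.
0.707

End-effector y-axis (col 1 of R) = (0.7071,0.7071,0.0000)
R[0][1] = 0.7071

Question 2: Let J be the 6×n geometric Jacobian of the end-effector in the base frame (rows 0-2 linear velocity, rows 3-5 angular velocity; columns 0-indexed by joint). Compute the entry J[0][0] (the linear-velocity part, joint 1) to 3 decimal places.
-3.536

axis z_0 = ẑ; lever o_n−o_0 = (4.9497,3.5355,4.7321)
cross product → J_v[:, 0] = (-3.5355,4.9497,0.0000)
J_ω[:, 0] = z_0
entry J[0][0] = -3.5355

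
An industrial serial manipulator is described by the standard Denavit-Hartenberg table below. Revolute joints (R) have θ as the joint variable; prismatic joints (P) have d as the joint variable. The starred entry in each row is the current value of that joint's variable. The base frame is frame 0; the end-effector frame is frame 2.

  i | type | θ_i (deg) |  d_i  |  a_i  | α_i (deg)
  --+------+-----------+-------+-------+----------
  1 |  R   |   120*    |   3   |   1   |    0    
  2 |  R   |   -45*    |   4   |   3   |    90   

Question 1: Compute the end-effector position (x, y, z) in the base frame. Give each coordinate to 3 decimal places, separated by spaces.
0.276 3.764 7.000

after link 1: o_1 = (-0.5000, 0.8660, 3.0000)
after link 2: o_2 = (0.2765, 3.7638, 7.0000)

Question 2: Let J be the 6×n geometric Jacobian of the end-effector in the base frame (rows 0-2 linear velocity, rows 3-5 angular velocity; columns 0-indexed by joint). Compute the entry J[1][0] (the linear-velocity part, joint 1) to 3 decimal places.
axis z_0 = ẑ; lever o_n−o_0 = (0.2765,3.7638,7.0000)
cross product → J_v[:, 0] = (-3.7638,0.2765,0.0000)
J_ω[:, 0] = z_0
entry J[1][0] = 0.2765

0.276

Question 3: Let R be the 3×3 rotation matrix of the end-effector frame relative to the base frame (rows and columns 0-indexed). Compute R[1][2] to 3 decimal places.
End-effector z-axis (col 2 of R) = (0.9659,-0.2588,0.0000)
R[1][2] = -0.2588

-0.259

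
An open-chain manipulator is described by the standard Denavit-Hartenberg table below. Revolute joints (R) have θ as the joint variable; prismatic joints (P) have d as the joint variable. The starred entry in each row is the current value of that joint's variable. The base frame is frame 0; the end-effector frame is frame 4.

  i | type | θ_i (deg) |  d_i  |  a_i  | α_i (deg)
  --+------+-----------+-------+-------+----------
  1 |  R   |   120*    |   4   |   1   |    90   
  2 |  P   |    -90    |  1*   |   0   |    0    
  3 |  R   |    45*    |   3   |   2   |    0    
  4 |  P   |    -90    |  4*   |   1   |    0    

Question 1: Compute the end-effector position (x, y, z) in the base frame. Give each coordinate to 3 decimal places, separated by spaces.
6.075 5.478 1.879

after link 1: o_1 = (-0.5000, 0.8660, 4.0000)
after link 2: o_2 = (0.3660, 1.3660, 4.0000)
after link 3: o_3 = (2.2570, 4.0908, 2.5858)
after link 4: o_4 = (6.0746, 5.4784, 1.8787)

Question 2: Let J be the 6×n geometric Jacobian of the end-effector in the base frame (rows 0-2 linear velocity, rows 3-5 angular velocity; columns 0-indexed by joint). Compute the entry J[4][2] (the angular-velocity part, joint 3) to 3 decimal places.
0.500

axis z_2 = (0.8660,0.5000,0.0000); lever o_n−o_2 = (5.7086,4.1124,-2.1213)
cross product → J_v[:, 2] = (-1.0607,1.8371,0.7071)
J_ω[:, 2] = z_2
entry J[4][2] = 0.5000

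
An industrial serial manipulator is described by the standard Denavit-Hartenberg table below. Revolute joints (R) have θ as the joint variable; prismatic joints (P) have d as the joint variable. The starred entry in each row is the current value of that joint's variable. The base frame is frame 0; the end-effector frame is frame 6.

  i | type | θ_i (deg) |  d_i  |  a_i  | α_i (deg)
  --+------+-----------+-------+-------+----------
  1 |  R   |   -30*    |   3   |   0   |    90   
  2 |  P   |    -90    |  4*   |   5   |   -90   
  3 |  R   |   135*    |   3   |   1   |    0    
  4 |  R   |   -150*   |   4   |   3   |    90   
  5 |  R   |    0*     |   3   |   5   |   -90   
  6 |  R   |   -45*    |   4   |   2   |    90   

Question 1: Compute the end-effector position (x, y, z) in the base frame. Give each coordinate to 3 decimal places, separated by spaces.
4.530 -14.154 -9.244

after link 1: o_1 = (0.0000, 0.0000, 3.0000)
after link 2: o_2 = (-2.0000, -3.4641, -2.0000)
after link 3: o_3 = (0.9516, -4.3517, -1.2929)
after link 4: o_4 = (4.0275, -7.0242, -4.1907)
after link 5: o_5 = (1.9316, -10.6544, -8.2438)
after link 6: o_6 = (4.5296, -14.1544, -9.2438)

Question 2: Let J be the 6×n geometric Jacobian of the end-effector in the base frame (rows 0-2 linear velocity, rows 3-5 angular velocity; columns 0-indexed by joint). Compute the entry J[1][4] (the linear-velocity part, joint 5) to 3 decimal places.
axis z_4 = (-0.4830,-0.8365,0.2588); lever o_n−o_4 = (0.5021,-7.1303,-5.0532)
cross product → J_v[:, 4] = (6.0725,-2.3105,3.8637)
J_ω[:, 4] = z_4
entry J[1][4] = -2.3105

-2.311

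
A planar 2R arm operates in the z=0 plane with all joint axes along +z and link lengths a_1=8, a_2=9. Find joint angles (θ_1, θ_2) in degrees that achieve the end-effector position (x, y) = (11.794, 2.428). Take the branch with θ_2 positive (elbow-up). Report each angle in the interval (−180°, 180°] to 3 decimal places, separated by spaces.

-36.735 90.003

cos θ_2 = (144.9936−8²−9²)/(2·8·9) = -0.0000; θ_2 = 90.0025° (elbow-up)
β = atan2(2.4280,11.7940) = 11.6328°; ψ = atan2(9.0000,7.9996) = 48.3679°
θ_1 = β − ψ = -36.7351°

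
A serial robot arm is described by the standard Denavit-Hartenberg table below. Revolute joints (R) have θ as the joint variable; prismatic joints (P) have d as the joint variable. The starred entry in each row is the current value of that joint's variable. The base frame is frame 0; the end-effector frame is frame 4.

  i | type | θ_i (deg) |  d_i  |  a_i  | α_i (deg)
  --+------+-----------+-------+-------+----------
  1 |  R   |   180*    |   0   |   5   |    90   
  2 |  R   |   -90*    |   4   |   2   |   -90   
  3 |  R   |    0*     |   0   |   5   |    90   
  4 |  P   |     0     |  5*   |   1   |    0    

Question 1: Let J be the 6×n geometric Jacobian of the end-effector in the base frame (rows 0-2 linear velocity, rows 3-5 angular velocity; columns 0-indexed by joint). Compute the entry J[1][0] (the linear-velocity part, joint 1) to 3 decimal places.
-5.000

axis z_0 = ẑ; lever o_n−o_0 = (-5.0000,9.0000,-8.0000)
cross product → J_v[:, 0] = (-9.0000,-5.0000,0.0000)
J_ω[:, 0] = z_0
entry J[1][0] = -5.0000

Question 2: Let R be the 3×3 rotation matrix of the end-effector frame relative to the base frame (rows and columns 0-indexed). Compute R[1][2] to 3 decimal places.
End-effector z-axis (col 2 of R) = (0.0000,1.0000,0.0000)
R[1][2] = 1.0000

1.000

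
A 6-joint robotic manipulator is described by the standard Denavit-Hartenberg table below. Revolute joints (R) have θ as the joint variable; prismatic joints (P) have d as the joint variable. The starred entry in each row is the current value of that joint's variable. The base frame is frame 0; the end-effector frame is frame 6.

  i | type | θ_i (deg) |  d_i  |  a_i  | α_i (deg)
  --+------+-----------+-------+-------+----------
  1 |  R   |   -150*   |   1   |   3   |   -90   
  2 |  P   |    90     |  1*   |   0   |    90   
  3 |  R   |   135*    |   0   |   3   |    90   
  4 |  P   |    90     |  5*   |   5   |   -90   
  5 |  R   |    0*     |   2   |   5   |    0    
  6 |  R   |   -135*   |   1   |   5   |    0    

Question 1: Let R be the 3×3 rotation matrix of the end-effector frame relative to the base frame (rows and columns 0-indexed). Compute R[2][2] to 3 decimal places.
-0.707

End-effector z-axis (col 2 of R) = (-0.3536,0.6124,-0.7071)
R[2][2] = -0.7071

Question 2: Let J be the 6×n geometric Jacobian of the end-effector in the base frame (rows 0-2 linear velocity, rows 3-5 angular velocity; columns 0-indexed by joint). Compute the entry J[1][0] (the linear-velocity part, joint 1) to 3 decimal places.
axis z_0 = ẑ; lever o_n−o_0 = (-4.6787,-10.8252,-5.0355)
cross product → J_v[:, 0] = (10.8252,-4.6787,0.0000)
J_ω[:, 0] = z_0
entry J[1][0] = -4.6787

-4.679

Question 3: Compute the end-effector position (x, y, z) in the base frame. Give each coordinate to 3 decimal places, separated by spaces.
after link 1: o_1 = (-2.5981, -1.5000, 1.0000)
after link 2: o_2 = (-2.0981, -2.3660, 1.0000)
after link 3: o_3 = (-1.0374, -4.2031, 3.1213)
after link 4: o_4 = (-3.5998, -9.7650, -0.4142)
after link 5: o_5 = (-8.6370, -11.0403, -1.8284)
after link 6: o_6 = (-4.6787, -10.8252, -5.0355)

-4.679 -10.825 -5.036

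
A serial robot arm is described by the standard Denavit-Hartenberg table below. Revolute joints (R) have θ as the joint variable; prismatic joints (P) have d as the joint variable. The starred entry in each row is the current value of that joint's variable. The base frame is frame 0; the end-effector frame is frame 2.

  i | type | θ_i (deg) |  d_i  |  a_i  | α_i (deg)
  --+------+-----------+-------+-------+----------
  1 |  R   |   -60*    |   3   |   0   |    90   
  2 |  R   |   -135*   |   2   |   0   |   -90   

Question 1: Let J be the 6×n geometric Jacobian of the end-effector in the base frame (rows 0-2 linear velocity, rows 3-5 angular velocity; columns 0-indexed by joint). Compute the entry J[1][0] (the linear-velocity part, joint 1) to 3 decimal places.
-1.732

axis z_0 = ẑ; lever o_n−o_0 = (-1.7321,-1.0000,3.0000)
cross product → J_v[:, 0] = (1.0000,-1.7321,0.0000)
J_ω[:, 0] = z_0
entry J[1][0] = -1.7321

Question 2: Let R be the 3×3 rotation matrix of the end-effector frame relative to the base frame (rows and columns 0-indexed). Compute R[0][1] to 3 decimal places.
End-effector y-axis (col 1 of R) = (0.8660,0.5000,-0.0000)
R[0][1] = 0.8660

0.866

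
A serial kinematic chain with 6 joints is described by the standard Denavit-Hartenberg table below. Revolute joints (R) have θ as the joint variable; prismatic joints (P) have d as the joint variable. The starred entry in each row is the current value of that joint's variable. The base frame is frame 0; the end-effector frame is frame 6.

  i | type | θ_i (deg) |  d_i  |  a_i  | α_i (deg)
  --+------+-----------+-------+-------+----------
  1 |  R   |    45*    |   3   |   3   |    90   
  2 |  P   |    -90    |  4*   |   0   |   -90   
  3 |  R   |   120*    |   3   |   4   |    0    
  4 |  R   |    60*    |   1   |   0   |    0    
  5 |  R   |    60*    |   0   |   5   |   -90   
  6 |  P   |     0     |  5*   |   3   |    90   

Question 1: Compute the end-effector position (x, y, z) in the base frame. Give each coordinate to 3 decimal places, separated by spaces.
11.995 -2.096 4.670

after link 1: o_1 = (2.1213, 2.1213, 3.0000)
after link 2: o_2 = (4.9497, -0.7071, 3.0000)
after link 3: o_3 = (4.6216, 3.8637, 5.0000)
after link 4: o_4 = (5.3287, 4.5708, 5.0000)
after link 5: o_5 = (8.3905, 1.5089, 7.5000)
after link 6: o_6 = (11.9954, -2.0959, 4.6699)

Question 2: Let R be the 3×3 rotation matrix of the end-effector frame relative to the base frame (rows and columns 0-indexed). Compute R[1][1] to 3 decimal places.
End-effector y-axis (col 1 of R) = (0.3536,-0.3536,-0.8660)
R[1][1] = -0.3536

-0.354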